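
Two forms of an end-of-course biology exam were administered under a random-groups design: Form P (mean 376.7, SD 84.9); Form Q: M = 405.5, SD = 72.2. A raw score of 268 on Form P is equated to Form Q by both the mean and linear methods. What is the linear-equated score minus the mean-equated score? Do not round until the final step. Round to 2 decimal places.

Mean-equated: 268 + (405.5 − 376.7) = 296.80
Linear-equated: (72.2/84.9)(268 − 376.7) + 405.5 = 313.060
Difference = 313.060 − 296.80 = 16.26

16.26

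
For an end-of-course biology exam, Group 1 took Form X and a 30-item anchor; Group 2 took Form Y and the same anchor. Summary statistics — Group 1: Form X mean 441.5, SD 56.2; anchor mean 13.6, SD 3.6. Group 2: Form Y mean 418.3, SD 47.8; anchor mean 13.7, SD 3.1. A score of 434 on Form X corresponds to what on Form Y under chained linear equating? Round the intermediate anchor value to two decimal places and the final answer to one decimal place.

Form X → anchor (Group 1): v = (3.6/56.2)(434 − 441.5) + 13.6 = 13.12
anchor → Form Y (Group 2): y = (47.8/3.1)(13.12 − 13.7) + 418.3 = 409.4

409.4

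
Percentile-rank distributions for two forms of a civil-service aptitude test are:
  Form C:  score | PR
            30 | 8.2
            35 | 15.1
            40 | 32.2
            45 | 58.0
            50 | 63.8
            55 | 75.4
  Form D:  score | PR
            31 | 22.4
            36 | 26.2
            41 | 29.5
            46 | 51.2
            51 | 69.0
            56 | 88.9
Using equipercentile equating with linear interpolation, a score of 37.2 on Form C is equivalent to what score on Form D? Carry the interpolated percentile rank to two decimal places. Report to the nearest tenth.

31.3

PR of 37.2 on Form C: 15.1 + (37.2 − 35)/(40 − 35) × (32.2 − 15.1) = 22.62
On Form D, PR 22.62 falls between score 31 (PR 22.4) and 36 (PR 26.2).
Interpolate: 31 + (22.62 − 22.4)/(26.2 − 22.4) × (36 − 31) = 31.3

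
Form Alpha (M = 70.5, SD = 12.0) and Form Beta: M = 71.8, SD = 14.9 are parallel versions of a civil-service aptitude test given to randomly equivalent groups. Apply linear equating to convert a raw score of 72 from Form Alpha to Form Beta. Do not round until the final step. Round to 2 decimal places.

Linear equating: y = (SD_Y/SD_X)(x − M_X) + M_Y
y = (14.9/12.0)(72 − 70.5) + 71.8
y = 1.241667 × 1.5 + 71.8 = 1.8625 + 71.8 = 73.66

73.66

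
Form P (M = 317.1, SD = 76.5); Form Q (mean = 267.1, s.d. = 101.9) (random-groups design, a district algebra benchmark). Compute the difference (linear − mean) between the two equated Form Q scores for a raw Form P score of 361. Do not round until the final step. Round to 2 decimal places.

Mean-equated: 361 + (267.1 − 317.1) = 311.00
Linear-equated: (101.9/76.5)(361 − 317.1) + 267.1 = 325.576
Difference = 325.576 − 311.00 = 14.58

14.58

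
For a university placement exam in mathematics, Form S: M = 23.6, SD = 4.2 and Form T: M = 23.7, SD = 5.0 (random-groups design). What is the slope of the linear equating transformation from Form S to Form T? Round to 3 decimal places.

A = SD_Y / SD_X = 5.0 / 4.2 = 1.190

1.190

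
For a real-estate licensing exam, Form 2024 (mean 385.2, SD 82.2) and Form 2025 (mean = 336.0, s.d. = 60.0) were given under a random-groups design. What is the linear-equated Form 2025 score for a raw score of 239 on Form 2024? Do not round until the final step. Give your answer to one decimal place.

229.3

Linear equating: y = (SD_Y/SD_X)(x − M_X) + M_Y
y = (60.0/82.2)(239 − 385.2) + 336.0
y = 0.729927 × -146.2 + 336.0 = -106.7153 + 336.0 = 229.3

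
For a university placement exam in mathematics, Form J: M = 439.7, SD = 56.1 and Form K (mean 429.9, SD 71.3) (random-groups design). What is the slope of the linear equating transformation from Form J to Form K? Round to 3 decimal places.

A = SD_Y / SD_X = 71.3 / 56.1 = 1.271

1.271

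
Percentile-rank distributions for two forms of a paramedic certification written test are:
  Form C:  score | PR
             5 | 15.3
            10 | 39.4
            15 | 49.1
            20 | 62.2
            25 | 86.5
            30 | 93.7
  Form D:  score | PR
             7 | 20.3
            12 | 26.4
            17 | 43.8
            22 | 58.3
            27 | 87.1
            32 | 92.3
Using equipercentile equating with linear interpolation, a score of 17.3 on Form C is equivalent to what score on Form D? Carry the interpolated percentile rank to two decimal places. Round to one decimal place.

20.9

PR of 17.3 on Form C: 49.1 + (17.3 − 15)/(20 − 15) × (62.2 − 49.1) = 55.13
On Form D, PR 55.13 falls between score 17 (PR 43.8) and 22 (PR 58.3).
Interpolate: 17 + (55.13 − 43.8)/(58.3 − 43.8) × (22 − 17) = 20.9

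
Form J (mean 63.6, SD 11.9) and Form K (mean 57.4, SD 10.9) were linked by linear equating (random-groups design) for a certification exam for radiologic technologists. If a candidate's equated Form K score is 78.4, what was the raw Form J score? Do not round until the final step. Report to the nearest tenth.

Invert y = (SD_Y/SD_X)(x − M_X) + M_Y:
x = (SD_X/SD_Y)(y − M_Y) + M_X = (11.9/10.9)(78.4 − 57.4) + 63.6
x = 1.091743 × 21.000 + 63.6 = 86.5

86.5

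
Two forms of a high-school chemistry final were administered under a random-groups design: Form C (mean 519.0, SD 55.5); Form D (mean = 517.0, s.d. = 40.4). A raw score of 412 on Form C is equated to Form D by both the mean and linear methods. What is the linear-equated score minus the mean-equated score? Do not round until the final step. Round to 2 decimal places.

Mean-equated: 412 + (517.0 − 519.0) = 410.00
Linear-equated: (40.4/55.5)(412 − 519.0) + 517.0 = 439.112
Difference = 439.112 − 410.00 = 29.11

29.11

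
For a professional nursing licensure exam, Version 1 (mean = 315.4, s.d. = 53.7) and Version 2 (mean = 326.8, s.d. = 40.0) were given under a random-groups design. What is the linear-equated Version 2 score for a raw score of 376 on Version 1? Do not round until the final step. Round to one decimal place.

371.9

Linear equating: y = (SD_Y/SD_X)(x − M_X) + M_Y
y = (40.0/53.7)(376 − 315.4) + 326.8
y = 0.744879 × 60.6 + 326.8 = 45.1397 + 326.8 = 371.9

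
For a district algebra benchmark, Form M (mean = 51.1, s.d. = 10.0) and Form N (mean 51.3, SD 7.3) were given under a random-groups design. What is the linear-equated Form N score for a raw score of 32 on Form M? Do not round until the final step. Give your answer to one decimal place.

37.4

Linear equating: y = (SD_Y/SD_X)(x − M_X) + M_Y
y = (7.3/10.0)(32 − 51.1) + 51.3
y = 0.730000 × -19.1 + 51.3 = -13.9430 + 51.3 = 37.4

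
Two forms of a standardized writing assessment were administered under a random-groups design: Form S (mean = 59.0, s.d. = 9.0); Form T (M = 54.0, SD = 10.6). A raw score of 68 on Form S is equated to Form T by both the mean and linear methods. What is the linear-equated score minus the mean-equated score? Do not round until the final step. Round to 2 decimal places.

Mean-equated: 68 + (54.0 − 59.0) = 63.00
Linear-equated: (10.6/9.0)(68 − 59.0) + 54.0 = 64.600
Difference = 64.600 − 63.00 = 1.60

1.60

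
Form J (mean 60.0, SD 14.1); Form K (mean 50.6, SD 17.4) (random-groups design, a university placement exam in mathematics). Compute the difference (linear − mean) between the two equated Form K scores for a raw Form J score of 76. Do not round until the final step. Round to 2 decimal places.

3.74

Mean-equated: 76 + (50.6 − 60.0) = 66.60
Linear-equated: (17.4/14.1)(76 − 60.0) + 50.6 = 70.345
Difference = 70.345 − 66.60 = 3.74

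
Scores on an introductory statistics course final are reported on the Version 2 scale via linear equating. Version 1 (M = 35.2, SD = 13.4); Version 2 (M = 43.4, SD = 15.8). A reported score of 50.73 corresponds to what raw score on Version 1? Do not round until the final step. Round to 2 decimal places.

Invert y = (SD_Y/SD_X)(x − M_X) + M_Y:
x = (SD_X/SD_Y)(y − M_Y) + M_X = (13.4/15.8)(50.73 − 43.4) + 35.2
x = 0.848101 × 7.330 + 35.2 = 41.42

41.42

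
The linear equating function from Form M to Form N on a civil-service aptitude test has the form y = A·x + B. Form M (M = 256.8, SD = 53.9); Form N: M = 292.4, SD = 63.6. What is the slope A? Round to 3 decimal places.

1.180

A = SD_Y / SD_X = 63.6 / 53.9 = 1.180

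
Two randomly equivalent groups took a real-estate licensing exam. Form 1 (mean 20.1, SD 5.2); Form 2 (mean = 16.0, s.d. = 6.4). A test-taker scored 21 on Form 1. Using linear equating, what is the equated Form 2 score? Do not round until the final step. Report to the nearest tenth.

17.1

Linear equating: y = (SD_Y/SD_X)(x − M_X) + M_Y
y = (6.4/5.2)(21 − 20.1) + 16.0
y = 1.230769 × 0.9 + 16.0 = 1.1077 + 16.0 = 17.1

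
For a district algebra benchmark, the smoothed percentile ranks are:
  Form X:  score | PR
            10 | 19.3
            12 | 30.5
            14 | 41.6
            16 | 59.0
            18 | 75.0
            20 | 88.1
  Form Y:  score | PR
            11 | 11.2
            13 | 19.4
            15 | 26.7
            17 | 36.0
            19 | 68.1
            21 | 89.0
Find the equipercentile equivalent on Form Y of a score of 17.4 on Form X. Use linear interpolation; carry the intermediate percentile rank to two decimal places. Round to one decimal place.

PR of 17.4 on Form X: 59.0 + (17.4 − 16)/(18 − 16) × (75.0 − 59.0) = 70.20
On Form Y, PR 70.20 falls between score 19 (PR 68.1) and 21 (PR 89.0).
Interpolate: 19 + (70.20 − 68.1)/(89.0 − 68.1) × (21 − 19) = 19.2

19.2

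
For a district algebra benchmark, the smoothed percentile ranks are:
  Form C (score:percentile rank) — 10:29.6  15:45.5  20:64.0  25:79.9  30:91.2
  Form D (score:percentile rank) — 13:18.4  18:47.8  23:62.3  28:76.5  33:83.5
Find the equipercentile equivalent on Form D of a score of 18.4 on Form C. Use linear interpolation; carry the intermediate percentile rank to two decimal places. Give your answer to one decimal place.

21.5

PR of 18.4 on Form C: 45.5 + (18.4 − 15)/(20 − 15) × (64.0 − 45.5) = 58.08
On Form D, PR 58.08 falls between score 18 (PR 47.8) and 23 (PR 62.3).
Interpolate: 18 + (58.08 − 47.8)/(62.3 − 47.8) × (23 − 18) = 21.5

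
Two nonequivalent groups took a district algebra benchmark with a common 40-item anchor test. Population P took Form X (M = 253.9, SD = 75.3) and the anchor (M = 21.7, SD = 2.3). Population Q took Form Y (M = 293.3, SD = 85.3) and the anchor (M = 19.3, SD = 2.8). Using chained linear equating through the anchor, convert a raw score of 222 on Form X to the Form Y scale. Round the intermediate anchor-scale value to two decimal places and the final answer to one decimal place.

336.9

Form X → anchor (Population P): v = (2.3/75.3)(222 − 253.9) + 21.7 = 20.73
anchor → Form Y (Population Q): y = (85.3/2.8)(20.73 − 19.3) + 293.3 = 336.9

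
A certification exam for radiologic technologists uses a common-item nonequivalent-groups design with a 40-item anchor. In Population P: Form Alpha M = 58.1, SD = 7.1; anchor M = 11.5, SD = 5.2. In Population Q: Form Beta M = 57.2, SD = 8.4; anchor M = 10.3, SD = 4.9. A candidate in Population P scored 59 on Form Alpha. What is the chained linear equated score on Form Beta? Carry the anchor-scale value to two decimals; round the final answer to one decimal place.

Form Alpha → anchor (Population P): v = (5.2/7.1)(59 − 58.1) + 11.5 = 12.16
anchor → Form Beta (Population Q): y = (8.4/4.9)(12.16 − 10.3) + 57.2 = 60.4

60.4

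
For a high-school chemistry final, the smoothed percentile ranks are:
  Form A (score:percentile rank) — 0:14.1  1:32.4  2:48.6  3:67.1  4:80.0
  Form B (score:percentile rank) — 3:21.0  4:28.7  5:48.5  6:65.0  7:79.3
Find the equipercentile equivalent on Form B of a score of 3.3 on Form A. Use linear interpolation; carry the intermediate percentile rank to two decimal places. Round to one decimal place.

6.4

PR of 3.3 on Form A: 67.1 + (3.3 − 3)/(4 − 3) × (80.0 − 67.1) = 70.97
On Form B, PR 70.97 falls between score 6 (PR 65.0) and 7 (PR 79.3).
Interpolate: 6 + (70.97 − 65.0)/(79.3 − 65.0) × (7 − 6) = 6.4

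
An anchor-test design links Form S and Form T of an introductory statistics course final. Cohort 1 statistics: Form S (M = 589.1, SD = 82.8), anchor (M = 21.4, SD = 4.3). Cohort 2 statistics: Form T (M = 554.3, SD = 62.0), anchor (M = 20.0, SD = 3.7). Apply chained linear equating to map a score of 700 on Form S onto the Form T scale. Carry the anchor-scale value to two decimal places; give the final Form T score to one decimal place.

Form S → anchor (Cohort 1): v = (4.3/82.8)(700 − 589.1) + 21.4 = 27.16
anchor → Form T (Cohort 2): y = (62.0/3.7)(27.16 − 20.0) + 554.3 = 674.3

674.3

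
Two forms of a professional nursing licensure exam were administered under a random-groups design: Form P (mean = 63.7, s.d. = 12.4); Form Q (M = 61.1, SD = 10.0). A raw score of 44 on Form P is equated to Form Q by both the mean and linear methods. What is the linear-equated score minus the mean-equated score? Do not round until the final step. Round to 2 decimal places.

3.81

Mean-equated: 44 + (61.1 − 63.7) = 41.40
Linear-equated: (10.0/12.4)(44 − 63.7) + 61.1 = 45.213
Difference = 45.213 − 41.40 = 3.81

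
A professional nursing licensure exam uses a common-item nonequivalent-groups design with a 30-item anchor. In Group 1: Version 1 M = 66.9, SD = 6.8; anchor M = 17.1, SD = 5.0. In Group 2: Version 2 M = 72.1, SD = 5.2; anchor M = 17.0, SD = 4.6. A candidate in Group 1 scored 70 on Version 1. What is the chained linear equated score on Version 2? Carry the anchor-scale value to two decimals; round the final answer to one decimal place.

Version 1 → anchor (Group 1): v = (5.0/6.8)(70 − 66.9) + 17.1 = 19.38
anchor → Version 2 (Group 2): y = (5.2/4.6)(19.38 − 17.0) + 72.1 = 74.8

74.8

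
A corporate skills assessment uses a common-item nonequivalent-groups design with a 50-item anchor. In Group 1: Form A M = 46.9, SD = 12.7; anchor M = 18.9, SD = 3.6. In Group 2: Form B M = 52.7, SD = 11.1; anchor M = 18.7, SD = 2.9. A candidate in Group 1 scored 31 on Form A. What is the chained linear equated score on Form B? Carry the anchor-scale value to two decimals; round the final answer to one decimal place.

Form A → anchor (Group 1): v = (3.6/12.7)(31 − 46.9) + 18.9 = 14.39
anchor → Form B (Group 2): y = (11.1/2.9)(14.39 − 18.7) + 52.7 = 36.2

36.2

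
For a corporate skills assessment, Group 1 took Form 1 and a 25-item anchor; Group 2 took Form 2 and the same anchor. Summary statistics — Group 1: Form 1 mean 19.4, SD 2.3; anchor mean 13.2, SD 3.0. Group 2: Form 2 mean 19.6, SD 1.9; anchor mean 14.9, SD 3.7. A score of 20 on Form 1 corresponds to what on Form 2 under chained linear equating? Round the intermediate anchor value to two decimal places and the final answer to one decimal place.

Form 1 → anchor (Group 1): v = (3.0/2.3)(20 − 19.4) + 13.2 = 13.98
anchor → Form 2 (Group 2): y = (1.9/3.7)(13.98 − 14.9) + 19.6 = 19.1

19.1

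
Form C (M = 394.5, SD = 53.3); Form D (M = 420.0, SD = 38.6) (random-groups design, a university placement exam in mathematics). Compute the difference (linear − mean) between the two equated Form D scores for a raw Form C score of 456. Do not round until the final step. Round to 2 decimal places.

-16.96

Mean-equated: 456 + (420.0 − 394.5) = 481.50
Linear-equated: (38.6/53.3)(456 − 394.5) + 420.0 = 464.538
Difference = 464.538 − 481.50 = -16.96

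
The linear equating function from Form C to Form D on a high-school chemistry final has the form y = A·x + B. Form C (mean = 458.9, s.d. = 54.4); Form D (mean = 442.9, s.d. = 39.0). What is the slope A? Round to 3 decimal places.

A = SD_Y / SD_X = 39.0 / 54.4 = 0.717

0.717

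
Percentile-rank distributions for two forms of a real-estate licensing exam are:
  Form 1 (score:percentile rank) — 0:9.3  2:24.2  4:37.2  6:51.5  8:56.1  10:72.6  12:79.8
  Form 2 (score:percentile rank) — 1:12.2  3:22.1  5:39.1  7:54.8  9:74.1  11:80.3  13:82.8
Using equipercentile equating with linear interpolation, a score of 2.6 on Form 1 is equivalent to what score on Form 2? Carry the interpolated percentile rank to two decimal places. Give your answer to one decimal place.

PR of 2.6 on Form 1: 24.2 + (2.6 − 2)/(4 − 2) × (37.2 − 24.2) = 28.10
On Form 2, PR 28.10 falls between score 3 (PR 22.1) and 5 (PR 39.1).
Interpolate: 3 + (28.10 − 22.1)/(39.1 − 22.1) × (5 − 3) = 3.7

3.7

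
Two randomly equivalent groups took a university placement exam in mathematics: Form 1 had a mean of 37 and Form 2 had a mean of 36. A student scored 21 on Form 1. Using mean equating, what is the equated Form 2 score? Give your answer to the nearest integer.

20

Mean equating: y = x + (M_Y − M_X) = 21 + (36 − 37) = 20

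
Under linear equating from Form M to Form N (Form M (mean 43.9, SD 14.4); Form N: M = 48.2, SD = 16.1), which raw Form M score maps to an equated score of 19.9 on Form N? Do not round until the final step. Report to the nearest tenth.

18.6

Invert y = (SD_Y/SD_X)(x − M_X) + M_Y:
x = (SD_X/SD_Y)(y − M_Y) + M_X = (14.4/16.1)(19.9 − 48.2) + 43.9
x = 0.894410 × -28.300 + 43.9 = 18.6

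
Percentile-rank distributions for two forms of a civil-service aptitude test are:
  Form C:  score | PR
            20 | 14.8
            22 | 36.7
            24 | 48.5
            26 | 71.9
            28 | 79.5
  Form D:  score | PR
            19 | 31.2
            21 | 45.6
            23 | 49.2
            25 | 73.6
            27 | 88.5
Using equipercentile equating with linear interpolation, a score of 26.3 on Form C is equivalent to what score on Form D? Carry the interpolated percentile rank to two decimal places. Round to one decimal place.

25.0

PR of 26.3 on Form C: 71.9 + (26.3 − 26)/(28 − 26) × (79.5 − 71.9) = 73.04
On Form D, PR 73.04 falls between score 23 (PR 49.2) and 25 (PR 73.6).
Interpolate: 23 + (73.04 − 49.2)/(73.6 − 49.2) × (25 − 23) = 25.0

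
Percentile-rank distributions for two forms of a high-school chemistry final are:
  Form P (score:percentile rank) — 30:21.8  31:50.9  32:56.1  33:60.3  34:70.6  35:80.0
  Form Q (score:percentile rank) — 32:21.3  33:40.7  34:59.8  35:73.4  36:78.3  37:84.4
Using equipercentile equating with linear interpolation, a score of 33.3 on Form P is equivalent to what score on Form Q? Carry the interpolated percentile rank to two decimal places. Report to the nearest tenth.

34.3

PR of 33.3 on Form P: 60.3 + (33.3 − 33)/(34 − 33) × (70.6 − 60.3) = 63.39
On Form Q, PR 63.39 falls between score 34 (PR 59.8) and 35 (PR 73.4).
Interpolate: 34 + (63.39 − 59.8)/(73.4 − 59.8) × (35 − 34) = 34.3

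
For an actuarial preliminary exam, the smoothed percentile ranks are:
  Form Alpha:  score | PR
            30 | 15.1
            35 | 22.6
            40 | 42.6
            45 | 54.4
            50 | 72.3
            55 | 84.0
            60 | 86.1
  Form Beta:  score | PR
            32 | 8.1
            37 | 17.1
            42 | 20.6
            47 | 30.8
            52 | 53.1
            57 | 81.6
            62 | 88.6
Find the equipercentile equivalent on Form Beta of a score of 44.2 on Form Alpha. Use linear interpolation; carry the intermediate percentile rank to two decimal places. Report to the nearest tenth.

51.9

PR of 44.2 on Form Alpha: 42.6 + (44.2 − 40)/(45 − 40) × (54.4 − 42.6) = 52.51
On Form Beta, PR 52.51 falls between score 47 (PR 30.8) and 52 (PR 53.1).
Interpolate: 47 + (52.51 − 30.8)/(53.1 − 30.8) × (52 − 47) = 51.9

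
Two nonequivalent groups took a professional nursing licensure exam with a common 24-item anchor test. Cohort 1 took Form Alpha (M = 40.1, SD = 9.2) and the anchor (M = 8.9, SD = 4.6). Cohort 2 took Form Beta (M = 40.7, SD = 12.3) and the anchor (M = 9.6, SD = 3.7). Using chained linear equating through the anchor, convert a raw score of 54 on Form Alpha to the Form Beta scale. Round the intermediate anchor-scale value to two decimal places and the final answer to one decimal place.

61.5

Form Alpha → anchor (Cohort 1): v = (4.6/9.2)(54 − 40.1) + 8.9 = 15.85
anchor → Form Beta (Cohort 2): y = (12.3/3.7)(15.85 − 9.6) + 40.7 = 61.5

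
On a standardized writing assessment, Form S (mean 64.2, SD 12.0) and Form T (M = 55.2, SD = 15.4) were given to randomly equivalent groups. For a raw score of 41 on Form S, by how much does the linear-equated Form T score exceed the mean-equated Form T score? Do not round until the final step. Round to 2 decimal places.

-6.57

Mean-equated: 41 + (55.2 − 64.2) = 32.00
Linear-equated: (15.4/12.0)(41 − 64.2) + 55.2 = 25.427
Difference = 25.427 − 32.00 = -6.57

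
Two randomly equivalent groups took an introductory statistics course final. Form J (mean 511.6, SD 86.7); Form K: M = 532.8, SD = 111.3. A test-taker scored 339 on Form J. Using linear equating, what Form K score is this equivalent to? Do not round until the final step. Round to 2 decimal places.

Linear equating: y = (SD_Y/SD_X)(x − M_X) + M_Y
y = (111.3/86.7)(339 − 511.6) + 532.8
y = 1.283737 × -172.6 + 532.8 = -221.5730 + 532.8 = 311.23

311.23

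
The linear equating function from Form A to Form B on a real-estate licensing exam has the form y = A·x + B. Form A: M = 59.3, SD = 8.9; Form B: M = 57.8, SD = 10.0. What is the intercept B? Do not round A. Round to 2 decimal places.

A = SD_Y / SD_X = 10.0 / 8.9 = 1.123596
B = M_Y − A·M_X = 57.8 − 1.123596 × 59.3 = -8.83

-8.83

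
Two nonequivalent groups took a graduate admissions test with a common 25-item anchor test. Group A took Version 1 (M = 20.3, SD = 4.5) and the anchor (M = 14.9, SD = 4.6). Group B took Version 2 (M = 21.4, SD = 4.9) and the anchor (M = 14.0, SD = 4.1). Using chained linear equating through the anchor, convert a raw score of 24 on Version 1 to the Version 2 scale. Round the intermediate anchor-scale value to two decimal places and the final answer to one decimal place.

27.0

Version 1 → anchor (Group A): v = (4.6/4.5)(24 − 20.3) + 14.9 = 18.68
anchor → Version 2 (Group B): y = (4.9/4.1)(18.68 − 14.0) + 21.4 = 27.0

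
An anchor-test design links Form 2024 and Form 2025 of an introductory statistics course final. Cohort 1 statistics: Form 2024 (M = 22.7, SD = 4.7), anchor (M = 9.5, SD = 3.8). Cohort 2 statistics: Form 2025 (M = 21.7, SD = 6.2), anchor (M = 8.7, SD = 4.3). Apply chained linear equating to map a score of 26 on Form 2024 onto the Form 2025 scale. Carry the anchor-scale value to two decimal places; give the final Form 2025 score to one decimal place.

26.7

Form 2024 → anchor (Cohort 1): v = (3.8/4.7)(26 − 22.7) + 9.5 = 12.17
anchor → Form 2025 (Cohort 2): y = (6.2/4.3)(12.17 − 8.7) + 21.7 = 26.7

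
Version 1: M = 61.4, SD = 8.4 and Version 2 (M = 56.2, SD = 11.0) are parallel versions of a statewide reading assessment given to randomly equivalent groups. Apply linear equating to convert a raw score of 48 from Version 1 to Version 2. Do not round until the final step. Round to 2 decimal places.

Linear equating: y = (SD_Y/SD_X)(x − M_X) + M_Y
y = (11.0/8.4)(48 − 61.4) + 56.2
y = 1.309524 × -13.4 + 56.2 = -17.5476 + 56.2 = 38.65

38.65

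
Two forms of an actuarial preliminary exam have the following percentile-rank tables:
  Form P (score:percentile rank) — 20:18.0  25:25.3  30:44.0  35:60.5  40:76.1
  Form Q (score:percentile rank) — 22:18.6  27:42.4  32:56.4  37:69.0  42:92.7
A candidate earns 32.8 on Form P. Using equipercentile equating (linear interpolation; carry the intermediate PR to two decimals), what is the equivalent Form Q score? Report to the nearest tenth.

PR of 32.8 on Form P: 44.0 + (32.8 − 30)/(35 − 30) × (60.5 − 44.0) = 53.24
On Form Q, PR 53.24 falls between score 27 (PR 42.4) and 32 (PR 56.4).
Interpolate: 27 + (53.24 − 42.4)/(56.4 − 42.4) × (32 − 27) = 30.9

30.9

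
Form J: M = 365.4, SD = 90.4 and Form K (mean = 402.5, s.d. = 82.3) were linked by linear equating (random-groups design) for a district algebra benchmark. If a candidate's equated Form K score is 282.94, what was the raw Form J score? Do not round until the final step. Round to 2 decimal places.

234.07

Invert y = (SD_Y/SD_X)(x − M_X) + M_Y:
x = (SD_X/SD_Y)(y − M_Y) + M_X = (90.4/82.3)(282.94 − 402.5) + 365.4
x = 1.098420 × -119.560 + 365.4 = 234.07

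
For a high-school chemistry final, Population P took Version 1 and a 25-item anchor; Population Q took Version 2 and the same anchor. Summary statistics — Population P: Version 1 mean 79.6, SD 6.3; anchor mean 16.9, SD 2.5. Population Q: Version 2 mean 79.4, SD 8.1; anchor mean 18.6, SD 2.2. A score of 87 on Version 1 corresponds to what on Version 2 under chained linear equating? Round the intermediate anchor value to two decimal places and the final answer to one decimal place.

84.0

Version 1 → anchor (Population P): v = (2.5/6.3)(87 − 79.6) + 16.9 = 19.84
anchor → Version 2 (Population Q): y = (8.1/2.2)(19.84 − 18.6) + 79.4 = 84.0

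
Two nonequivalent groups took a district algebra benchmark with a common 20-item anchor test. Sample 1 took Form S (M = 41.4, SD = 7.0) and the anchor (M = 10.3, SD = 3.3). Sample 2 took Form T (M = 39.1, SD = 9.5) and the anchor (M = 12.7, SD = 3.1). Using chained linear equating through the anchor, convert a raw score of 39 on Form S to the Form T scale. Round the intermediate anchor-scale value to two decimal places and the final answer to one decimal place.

Form S → anchor (Sample 1): v = (3.3/7.0)(39 − 41.4) + 10.3 = 9.17
anchor → Form T (Sample 2): y = (9.5/3.1)(9.17 − 12.7) + 39.1 = 28.3

28.3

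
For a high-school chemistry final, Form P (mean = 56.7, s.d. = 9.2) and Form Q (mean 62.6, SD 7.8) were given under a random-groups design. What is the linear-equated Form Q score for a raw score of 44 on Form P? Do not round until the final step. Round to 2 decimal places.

Linear equating: y = (SD_Y/SD_X)(x − M_X) + M_Y
y = (7.8/9.2)(44 − 56.7) + 62.6
y = 0.847826 × -12.7 + 62.6 = -10.7674 + 62.6 = 51.83

51.83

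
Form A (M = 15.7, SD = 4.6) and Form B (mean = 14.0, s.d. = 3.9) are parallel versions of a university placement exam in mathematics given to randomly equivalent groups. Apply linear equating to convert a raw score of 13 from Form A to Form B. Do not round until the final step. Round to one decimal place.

Linear equating: y = (SD_Y/SD_X)(x − M_X) + M_Y
y = (3.9/4.6)(13 − 15.7) + 14.0
y = 0.847826 × -2.7 + 14.0 = -2.2891 + 14.0 = 11.7

11.7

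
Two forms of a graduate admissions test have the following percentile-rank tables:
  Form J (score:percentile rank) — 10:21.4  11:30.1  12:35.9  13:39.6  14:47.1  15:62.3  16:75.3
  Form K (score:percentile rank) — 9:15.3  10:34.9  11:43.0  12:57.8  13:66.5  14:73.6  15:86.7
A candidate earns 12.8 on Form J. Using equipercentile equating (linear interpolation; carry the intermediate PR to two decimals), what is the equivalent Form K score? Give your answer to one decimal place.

PR of 12.8 on Form J: 35.9 + (12.8 − 12)/(13 − 12) × (39.6 − 35.9) = 38.86
On Form K, PR 38.86 falls between score 10 (PR 34.9) and 11 (PR 43.0).
Interpolate: 10 + (38.86 − 34.9)/(43.0 − 34.9) × (11 − 10) = 10.5

10.5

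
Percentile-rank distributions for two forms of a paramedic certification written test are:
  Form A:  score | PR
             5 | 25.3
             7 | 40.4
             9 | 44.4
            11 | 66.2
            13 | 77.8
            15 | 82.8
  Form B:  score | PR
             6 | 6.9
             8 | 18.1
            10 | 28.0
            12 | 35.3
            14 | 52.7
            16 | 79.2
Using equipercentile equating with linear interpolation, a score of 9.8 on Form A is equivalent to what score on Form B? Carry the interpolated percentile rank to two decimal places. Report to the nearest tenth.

PR of 9.8 on Form A: 44.4 + (9.8 − 9)/(11 − 9) × (66.2 − 44.4) = 53.12
On Form B, PR 53.12 falls between score 14 (PR 52.7) and 16 (PR 79.2).
Interpolate: 14 + (53.12 − 52.7)/(79.2 − 52.7) × (16 − 14) = 14.0

14.0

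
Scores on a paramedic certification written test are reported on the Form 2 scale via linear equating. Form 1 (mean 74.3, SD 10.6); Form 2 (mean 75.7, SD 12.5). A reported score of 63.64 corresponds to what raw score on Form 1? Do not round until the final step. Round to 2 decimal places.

64.07

Invert y = (SD_Y/SD_X)(x − M_X) + M_Y:
x = (SD_X/SD_Y)(y − M_Y) + M_X = (10.6/12.5)(63.64 − 75.7) + 74.3
x = 0.848000 × -12.060 + 74.3 = 64.07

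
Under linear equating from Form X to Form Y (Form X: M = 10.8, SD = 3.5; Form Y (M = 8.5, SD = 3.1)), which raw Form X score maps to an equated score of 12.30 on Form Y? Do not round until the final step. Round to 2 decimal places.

Invert y = (SD_Y/SD_X)(x − M_X) + M_Y:
x = (SD_X/SD_Y)(y − M_Y) + M_X = (3.5/3.1)(12.30 − 8.5) + 10.8
x = 1.129032 × 3.800 + 10.8 = 15.09

15.09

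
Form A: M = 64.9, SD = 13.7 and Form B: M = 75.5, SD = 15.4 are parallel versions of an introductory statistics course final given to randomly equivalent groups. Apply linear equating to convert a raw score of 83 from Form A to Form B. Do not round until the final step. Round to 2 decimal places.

Linear equating: y = (SD_Y/SD_X)(x − M_X) + M_Y
y = (15.4/13.7)(83 − 64.9) + 75.5
y = 1.124088 × 18.1 + 75.5 = 20.3460 + 75.5 = 95.85

95.85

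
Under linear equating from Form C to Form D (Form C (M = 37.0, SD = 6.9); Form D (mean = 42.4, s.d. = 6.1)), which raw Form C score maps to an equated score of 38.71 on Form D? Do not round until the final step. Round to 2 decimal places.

Invert y = (SD_Y/SD_X)(x − M_X) + M_Y:
x = (SD_X/SD_Y)(y − M_Y) + M_X = (6.9/6.1)(38.71 − 42.4) + 37.0
x = 1.131148 × -3.690 + 37.0 = 32.83

32.83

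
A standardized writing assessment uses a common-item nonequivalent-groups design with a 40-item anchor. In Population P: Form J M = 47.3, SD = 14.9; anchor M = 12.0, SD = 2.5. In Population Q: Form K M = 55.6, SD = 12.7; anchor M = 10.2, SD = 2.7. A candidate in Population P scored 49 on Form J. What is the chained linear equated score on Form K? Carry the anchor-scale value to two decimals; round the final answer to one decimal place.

65.4

Form J → anchor (Population P): v = (2.5/14.9)(49 − 47.3) + 12.0 = 12.29
anchor → Form K (Population Q): y = (12.7/2.7)(12.29 − 10.2) + 55.6 = 65.4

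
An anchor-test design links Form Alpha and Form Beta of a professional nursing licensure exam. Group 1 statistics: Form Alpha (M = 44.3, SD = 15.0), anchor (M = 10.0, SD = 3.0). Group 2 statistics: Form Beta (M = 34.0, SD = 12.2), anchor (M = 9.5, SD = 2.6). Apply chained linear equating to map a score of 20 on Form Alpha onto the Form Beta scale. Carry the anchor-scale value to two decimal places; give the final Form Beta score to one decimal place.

Form Alpha → anchor (Group 1): v = (3.0/15.0)(20 − 44.3) + 10.0 = 5.14
anchor → Form Beta (Group 2): y = (12.2/2.6)(5.14 − 9.5) + 34.0 = 13.5

13.5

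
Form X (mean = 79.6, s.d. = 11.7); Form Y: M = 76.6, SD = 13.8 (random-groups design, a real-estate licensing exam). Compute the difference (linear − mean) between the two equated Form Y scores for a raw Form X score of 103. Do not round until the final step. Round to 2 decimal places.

Mean-equated: 103 + (76.6 − 79.6) = 100.00
Linear-equated: (13.8/11.7)(103 − 79.6) + 76.6 = 104.200
Difference = 104.200 − 100.00 = 4.20

4.20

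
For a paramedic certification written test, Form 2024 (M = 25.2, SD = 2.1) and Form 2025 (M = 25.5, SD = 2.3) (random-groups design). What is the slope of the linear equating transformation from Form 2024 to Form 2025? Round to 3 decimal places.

1.095

A = SD_Y / SD_X = 2.3 / 2.1 = 1.095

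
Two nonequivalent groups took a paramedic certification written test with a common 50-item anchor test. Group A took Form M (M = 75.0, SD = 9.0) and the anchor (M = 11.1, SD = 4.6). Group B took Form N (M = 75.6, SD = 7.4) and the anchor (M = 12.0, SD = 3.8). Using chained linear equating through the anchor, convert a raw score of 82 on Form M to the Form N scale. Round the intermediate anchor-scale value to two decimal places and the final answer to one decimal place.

80.8

Form M → anchor (Group A): v = (4.6/9.0)(82 − 75.0) + 11.1 = 14.68
anchor → Form N (Group B): y = (7.4/3.8)(14.68 − 12.0) + 75.6 = 80.8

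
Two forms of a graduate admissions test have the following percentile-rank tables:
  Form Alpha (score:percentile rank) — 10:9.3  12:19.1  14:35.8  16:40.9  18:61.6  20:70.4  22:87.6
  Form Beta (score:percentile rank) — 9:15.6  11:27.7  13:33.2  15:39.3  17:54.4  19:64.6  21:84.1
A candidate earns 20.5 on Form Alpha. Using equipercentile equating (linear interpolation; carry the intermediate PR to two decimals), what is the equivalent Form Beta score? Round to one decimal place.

PR of 20.5 on Form Alpha: 70.4 + (20.5 − 20)/(22 − 20) × (87.6 − 70.4) = 74.70
On Form Beta, PR 74.70 falls between score 19 (PR 64.6) and 21 (PR 84.1).
Interpolate: 19 + (74.70 − 64.6)/(84.1 − 64.6) × (21 − 19) = 20.0

20.0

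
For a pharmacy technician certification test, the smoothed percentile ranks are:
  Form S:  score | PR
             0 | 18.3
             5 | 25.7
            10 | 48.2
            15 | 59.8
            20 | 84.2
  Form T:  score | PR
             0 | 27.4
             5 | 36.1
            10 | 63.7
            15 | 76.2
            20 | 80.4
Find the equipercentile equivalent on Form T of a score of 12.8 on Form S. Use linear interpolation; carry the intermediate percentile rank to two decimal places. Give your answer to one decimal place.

PR of 12.8 on Form S: 48.2 + (12.8 − 10)/(15 − 10) × (59.8 − 48.2) = 54.70
On Form T, PR 54.70 falls between score 5 (PR 36.1) and 10 (PR 63.7).
Interpolate: 5 + (54.70 − 36.1)/(63.7 − 36.1) × (10 − 5) = 8.4

8.4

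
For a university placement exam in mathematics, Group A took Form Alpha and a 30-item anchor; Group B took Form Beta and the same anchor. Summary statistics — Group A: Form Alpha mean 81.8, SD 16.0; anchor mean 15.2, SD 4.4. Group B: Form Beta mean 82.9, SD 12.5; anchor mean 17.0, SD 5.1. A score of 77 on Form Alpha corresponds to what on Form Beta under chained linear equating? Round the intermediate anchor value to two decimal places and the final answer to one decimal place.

Form Alpha → anchor (Group A): v = (4.4/16.0)(77 − 81.8) + 15.2 = 13.88
anchor → Form Beta (Group B): y = (12.5/5.1)(13.88 − 17.0) + 82.9 = 75.3

75.3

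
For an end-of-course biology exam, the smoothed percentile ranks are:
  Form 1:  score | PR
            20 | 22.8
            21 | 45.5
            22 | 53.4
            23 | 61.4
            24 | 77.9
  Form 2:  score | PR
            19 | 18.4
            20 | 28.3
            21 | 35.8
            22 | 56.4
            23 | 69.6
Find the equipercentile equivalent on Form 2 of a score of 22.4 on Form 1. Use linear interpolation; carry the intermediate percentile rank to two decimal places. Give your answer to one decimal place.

22.0

PR of 22.4 on Form 1: 53.4 + (22.4 − 22)/(23 − 22) × (61.4 − 53.4) = 56.60
On Form 2, PR 56.60 falls between score 22 (PR 56.4) and 23 (PR 69.6).
Interpolate: 22 + (56.60 − 56.4)/(69.6 − 56.4) × (23 − 22) = 22.0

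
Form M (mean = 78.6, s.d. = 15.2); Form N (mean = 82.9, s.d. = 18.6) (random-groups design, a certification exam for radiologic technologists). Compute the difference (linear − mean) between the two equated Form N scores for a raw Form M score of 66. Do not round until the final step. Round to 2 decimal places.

Mean-equated: 66 + (82.9 − 78.6) = 70.30
Linear-equated: (18.6/15.2)(66 − 78.6) + 82.9 = 67.482
Difference = 67.482 − 70.30 = -2.82

-2.82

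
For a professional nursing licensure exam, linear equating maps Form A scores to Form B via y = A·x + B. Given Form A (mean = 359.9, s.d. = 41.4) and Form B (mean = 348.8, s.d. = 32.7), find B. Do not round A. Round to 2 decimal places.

64.53

A = SD_Y / SD_X = 32.7 / 41.4 = 0.789855
B = M_Y − A·M_X = 348.8 − 0.789855 × 359.9 = 64.53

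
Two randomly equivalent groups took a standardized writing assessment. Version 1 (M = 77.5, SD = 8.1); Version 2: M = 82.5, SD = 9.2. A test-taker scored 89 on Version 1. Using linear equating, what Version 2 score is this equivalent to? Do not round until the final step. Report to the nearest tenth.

95.6

Linear equating: y = (SD_Y/SD_X)(x − M_X) + M_Y
y = (9.2/8.1)(89 − 77.5) + 82.5
y = 1.135802 × 11.5 + 82.5 = 13.0617 + 82.5 = 95.6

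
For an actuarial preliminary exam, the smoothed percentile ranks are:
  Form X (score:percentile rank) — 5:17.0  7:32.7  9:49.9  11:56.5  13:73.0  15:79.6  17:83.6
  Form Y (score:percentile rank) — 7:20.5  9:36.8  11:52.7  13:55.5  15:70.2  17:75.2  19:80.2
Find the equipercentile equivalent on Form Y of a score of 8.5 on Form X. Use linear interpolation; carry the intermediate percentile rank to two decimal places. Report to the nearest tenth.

PR of 8.5 on Form X: 32.7 + (8.5 − 7)/(9 − 7) × (49.9 − 32.7) = 45.60
On Form Y, PR 45.60 falls between score 9 (PR 36.8) and 11 (PR 52.7).
Interpolate: 9 + (45.60 − 36.8)/(52.7 − 36.8) × (11 − 9) = 10.1

10.1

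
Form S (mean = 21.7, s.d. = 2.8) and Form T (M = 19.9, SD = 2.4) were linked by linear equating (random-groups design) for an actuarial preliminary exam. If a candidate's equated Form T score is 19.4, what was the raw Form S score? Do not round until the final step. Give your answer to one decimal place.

21.1

Invert y = (SD_Y/SD_X)(x − M_X) + M_Y:
x = (SD_X/SD_Y)(y − M_Y) + M_X = (2.8/2.4)(19.4 − 19.9) + 21.7
x = 1.166667 × -0.500 + 21.7 = 21.1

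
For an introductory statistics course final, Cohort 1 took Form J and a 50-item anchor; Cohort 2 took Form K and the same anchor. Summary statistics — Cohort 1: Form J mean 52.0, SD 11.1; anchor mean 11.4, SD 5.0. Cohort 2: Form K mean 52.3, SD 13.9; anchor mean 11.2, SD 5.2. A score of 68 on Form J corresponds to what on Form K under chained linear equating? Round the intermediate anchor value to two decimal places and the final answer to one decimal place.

Form J → anchor (Cohort 1): v = (5.0/11.1)(68 − 52.0) + 11.4 = 18.61
anchor → Form K (Cohort 2): y = (13.9/5.2)(18.61 − 11.2) + 52.3 = 72.1

72.1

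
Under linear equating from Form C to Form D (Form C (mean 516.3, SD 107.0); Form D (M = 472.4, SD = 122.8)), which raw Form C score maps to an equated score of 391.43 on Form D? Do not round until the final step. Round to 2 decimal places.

445.75

Invert y = (SD_Y/SD_X)(x − M_X) + M_Y:
x = (SD_X/SD_Y)(y − M_Y) + M_X = (107.0/122.8)(391.43 − 472.4) + 516.3
x = 0.871336 × -80.970 + 516.3 = 445.75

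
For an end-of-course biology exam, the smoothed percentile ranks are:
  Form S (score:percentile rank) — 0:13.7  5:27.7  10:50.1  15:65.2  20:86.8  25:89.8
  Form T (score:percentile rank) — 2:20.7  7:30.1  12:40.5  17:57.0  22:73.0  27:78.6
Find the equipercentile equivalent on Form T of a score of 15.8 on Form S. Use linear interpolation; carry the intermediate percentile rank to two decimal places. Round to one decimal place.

PR of 15.8 on Form S: 65.2 + (15.8 − 15)/(20 − 15) × (86.8 − 65.2) = 68.66
On Form T, PR 68.66 falls between score 17 (PR 57.0) and 22 (PR 73.0).
Interpolate: 17 + (68.66 − 57.0)/(73.0 − 57.0) × (22 − 17) = 20.6

20.6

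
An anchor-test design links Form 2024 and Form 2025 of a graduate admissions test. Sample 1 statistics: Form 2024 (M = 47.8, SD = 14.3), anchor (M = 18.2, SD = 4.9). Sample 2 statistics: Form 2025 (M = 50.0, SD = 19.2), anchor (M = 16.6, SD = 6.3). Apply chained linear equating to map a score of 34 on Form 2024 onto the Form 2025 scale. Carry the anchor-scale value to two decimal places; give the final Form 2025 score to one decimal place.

40.5

Form 2024 → anchor (Sample 1): v = (4.9/14.3)(34 − 47.8) + 18.2 = 13.47
anchor → Form 2025 (Sample 2): y = (19.2/6.3)(13.47 − 16.6) + 50.0 = 40.5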